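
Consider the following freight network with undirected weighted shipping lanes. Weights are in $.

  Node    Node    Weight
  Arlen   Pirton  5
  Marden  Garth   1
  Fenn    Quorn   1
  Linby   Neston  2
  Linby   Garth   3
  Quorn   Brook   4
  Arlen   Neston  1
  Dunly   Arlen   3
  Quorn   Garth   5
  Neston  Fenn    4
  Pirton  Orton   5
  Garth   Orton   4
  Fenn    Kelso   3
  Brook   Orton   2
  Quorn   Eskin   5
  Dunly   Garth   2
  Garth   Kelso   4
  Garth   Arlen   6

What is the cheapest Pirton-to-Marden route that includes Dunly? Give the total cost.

Best Pirton to Dunly: Pirton–Arlen–Dunly costing 8
Shortest Dunly→Marden: Dunly–Garth–Marden = 3
Total via Dunly: 8 + 3 = $11.

$11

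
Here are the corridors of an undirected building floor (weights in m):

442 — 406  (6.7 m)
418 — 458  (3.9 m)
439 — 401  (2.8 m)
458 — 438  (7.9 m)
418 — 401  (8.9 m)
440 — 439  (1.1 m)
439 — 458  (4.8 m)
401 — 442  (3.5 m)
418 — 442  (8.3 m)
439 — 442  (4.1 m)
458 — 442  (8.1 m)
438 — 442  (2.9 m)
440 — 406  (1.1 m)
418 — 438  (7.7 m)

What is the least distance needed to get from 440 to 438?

Enumerating some paths:
440 → 439 → 442 → 438: 1.1+4.1+2.9 = 8.1
440 → 439 → 401 → 442 → 438: 1.1+2.8+3.5+2.9 = 10.3
440 → 406 → 442 → 438: 1.1+6.7+2.9 = 10.7
The minimum is 8.1 m via 440 → 439 → 442 → 438.

8.1 m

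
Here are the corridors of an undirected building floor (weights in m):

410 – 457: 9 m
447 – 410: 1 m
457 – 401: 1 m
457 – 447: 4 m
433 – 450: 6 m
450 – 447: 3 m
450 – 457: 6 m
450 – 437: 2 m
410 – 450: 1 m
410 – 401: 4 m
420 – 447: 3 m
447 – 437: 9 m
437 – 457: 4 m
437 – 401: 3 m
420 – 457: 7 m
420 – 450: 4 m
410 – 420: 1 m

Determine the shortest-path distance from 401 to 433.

Candidate routes:
401–437–450–433: 3+2+6 = 11
401–457–437–450–433: 1+4+2+6 = 13
Cheapest is 401–437–450–433 at 11 m.

11 m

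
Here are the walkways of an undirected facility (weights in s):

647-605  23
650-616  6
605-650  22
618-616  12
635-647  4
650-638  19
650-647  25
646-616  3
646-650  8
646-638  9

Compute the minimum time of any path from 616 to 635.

Compare a few routes:
616–646–650–647–635: 3+8+25+4 = 40
616–650–647–635: 6+25+4 = 35
616–650–605–647–635: 6+22+23+4 = 55
The minimum is 35 s via 616–650–647–635.

35 s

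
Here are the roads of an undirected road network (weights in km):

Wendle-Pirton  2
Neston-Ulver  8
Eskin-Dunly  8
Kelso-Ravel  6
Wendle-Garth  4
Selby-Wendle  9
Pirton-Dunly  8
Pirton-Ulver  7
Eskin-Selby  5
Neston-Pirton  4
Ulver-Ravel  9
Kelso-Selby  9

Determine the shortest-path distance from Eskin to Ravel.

Enumerating some paths:
Eskin → Selby → Kelso → Ravel: 5+9+6 = 20
Eskin → Selby → Wendle → Pirton → Ulver → Ravel: 5+9+2+7+9 = 32
Eskin → Dunly → Pirton → Neston → Ulver → Ravel: 8+8+4+8+9 = 37
Eskin → Dunly → Pirton → Ulver → Ravel: 8+8+7+9 = 32
The minimum is 20 km via Eskin → Selby → Kelso → Ravel.

20 km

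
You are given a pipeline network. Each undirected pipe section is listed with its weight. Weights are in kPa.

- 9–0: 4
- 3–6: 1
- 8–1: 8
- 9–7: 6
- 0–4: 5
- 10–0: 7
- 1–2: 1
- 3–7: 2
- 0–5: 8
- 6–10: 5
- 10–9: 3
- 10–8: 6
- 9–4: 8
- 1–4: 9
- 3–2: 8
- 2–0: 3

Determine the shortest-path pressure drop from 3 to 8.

12 kPa

Compare a few routes:
3–6–10–8: 1+5+6 = 12
3–2–1–8: 8+1+8 = 17
The minimum is 12 kPa via 3–6–10–8.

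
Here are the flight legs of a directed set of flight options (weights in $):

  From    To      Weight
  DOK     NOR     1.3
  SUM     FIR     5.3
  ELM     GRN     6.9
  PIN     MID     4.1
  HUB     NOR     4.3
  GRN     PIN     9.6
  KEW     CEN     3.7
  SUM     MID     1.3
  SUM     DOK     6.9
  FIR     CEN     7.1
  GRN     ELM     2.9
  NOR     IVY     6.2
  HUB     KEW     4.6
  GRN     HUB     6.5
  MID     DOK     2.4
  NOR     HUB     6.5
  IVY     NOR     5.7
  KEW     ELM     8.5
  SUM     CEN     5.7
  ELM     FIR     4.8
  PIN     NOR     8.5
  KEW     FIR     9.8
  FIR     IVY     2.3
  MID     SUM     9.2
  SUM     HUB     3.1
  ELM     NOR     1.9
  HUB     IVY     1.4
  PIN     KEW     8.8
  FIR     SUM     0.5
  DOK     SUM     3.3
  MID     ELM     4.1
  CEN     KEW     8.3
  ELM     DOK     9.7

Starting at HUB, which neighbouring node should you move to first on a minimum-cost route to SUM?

KEW

Candidate routes:
HUB - KEW - FIR - SUM: 4.6+9.8+0.5 = 14.9
HUB - KEW - ELM - FIR - SUM: 4.6+8.5+4.8+0.5 = 18.4
The minimum is $14.9 via HUB - KEW - FIR - SUM.
So from HUB the first move is to KEW.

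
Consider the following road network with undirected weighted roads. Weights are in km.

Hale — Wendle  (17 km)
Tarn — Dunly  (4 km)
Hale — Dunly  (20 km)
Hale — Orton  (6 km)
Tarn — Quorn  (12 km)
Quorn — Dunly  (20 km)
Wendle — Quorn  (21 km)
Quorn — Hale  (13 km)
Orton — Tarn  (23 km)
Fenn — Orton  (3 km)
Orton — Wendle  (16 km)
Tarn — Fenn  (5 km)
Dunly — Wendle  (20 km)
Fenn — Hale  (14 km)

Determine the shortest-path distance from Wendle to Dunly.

20 km

Compare a few routes:
Wendle - Hale - Orton - Fenn - Tarn - Dunly: 17+6+3+5+4 = 35
Wendle - Dunly: 20 = 20
Wendle - Orton - Fenn - Tarn - Dunly: 16+3+5+4 = 28
Cheapest is Wendle - Dunly at 20 km.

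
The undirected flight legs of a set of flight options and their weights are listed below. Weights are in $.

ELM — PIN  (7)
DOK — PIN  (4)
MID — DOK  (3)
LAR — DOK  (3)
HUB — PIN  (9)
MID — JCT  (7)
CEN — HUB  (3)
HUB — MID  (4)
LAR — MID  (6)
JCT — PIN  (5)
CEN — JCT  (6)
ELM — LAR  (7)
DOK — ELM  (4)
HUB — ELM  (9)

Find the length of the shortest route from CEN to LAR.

$13

Running Dijkstra from CEN:
CEN: 0
HUB: 3  (via CEN)
JCT: 6  (via CEN)
MID: 7  (via HUB)
DOK: 10  (via MID)
PIN: 11  (via JCT)
ELM: 12  (via HUB)
LAR: 13  (via MID)
Shortest route: CEN–HUB–MID–LAR = $13.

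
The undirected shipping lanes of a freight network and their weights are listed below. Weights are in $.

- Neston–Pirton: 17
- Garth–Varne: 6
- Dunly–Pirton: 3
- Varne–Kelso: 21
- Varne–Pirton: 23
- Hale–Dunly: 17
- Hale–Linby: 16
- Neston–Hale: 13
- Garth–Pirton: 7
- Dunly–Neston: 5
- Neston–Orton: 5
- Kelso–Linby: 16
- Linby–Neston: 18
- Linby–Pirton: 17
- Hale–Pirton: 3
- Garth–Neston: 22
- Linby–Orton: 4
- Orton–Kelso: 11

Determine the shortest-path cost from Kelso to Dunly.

Settle nodes by increasing distance from Kelso:
Kelso: 0
Orton: 11  (via Kelso)
Linby: 15  (via Orton)
Neston: 16  (via Orton)
Dunly: 21  (via Neston)
Shortest route: Kelso–Orton–Neston–Dunly = $21.

$21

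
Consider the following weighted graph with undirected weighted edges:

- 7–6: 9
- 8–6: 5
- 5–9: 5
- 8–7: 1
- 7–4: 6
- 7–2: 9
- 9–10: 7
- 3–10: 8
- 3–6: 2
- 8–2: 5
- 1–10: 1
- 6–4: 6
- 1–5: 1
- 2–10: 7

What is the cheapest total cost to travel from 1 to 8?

Shortest distances from 1:
1: 0
5: 1  (via 1)
10: 1  (via 1)
9: 6  (via 5)
2: 8  (via 10)
3: 9  (via 10)
6: 11  (via 3)
8: 13  (via 2)
Shortest route: 1 → 10 → 2 → 8 = 13.

13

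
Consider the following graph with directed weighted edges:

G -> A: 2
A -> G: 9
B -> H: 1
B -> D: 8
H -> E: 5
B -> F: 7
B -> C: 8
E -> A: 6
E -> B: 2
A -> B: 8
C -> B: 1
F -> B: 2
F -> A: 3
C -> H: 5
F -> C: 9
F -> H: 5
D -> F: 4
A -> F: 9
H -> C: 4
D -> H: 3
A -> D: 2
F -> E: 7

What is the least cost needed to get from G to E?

Candidate routes:
G - A - B - H - E: 2+8+1+5 = 16
G - A - D - H - E: 2+2+3+5 = 12
G - A - D - F - E: 2+2+4+7 = 15
Cheapest is G - A - D - H - E at 12.

12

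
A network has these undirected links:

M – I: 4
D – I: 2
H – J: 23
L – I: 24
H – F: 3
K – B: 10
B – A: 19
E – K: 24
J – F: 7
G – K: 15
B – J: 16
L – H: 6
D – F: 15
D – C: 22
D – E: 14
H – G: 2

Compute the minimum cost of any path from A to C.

79

Settle nodes by increasing distance from A:
A: 0
B: 19  (via A)
K: 29  (via B)
J: 35  (via B)
F: 42  (via J)
G: 44  (via K)
H: 45  (via F)
L: 51  (via H)
E: 53  (via K)
D: 57  (via F)
I: 59  (via D)
M: 63  (via I)
C: 79  (via D)
Shortest route: A–B–J–F–D–C = 79.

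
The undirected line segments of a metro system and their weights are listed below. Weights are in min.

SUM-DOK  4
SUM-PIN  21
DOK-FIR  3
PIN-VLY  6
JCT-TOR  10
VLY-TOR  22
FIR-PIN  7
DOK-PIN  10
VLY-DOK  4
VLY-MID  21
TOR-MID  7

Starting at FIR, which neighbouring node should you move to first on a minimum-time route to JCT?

Compare a few routes:
FIR → DOK → VLY → MID → TOR → JCT: 3+4+21+7+10 = 45
FIR → DOK → VLY → TOR → JCT: 3+4+22+10 = 39
The minimum is 39 min via FIR → DOK → VLY → TOR → JCT.
So from FIR the first move is to DOK.

DOK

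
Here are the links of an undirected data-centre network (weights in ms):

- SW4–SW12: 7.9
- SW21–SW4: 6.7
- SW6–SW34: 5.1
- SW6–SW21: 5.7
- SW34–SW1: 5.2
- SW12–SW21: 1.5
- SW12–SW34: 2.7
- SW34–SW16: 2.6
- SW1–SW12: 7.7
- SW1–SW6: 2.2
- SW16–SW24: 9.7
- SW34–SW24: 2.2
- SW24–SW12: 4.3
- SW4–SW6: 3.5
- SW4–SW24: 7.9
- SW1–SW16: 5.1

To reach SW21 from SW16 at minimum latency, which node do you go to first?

SW34

Compare a few routes:
SW16–SW34–SW24–SW12–SW21: 2.6+2.2+4.3+1.5 = 10.6
SW16–SW1–SW6–SW21: 5.1+2.2+5.7 = 13
SW16–SW34–SW12–SW21: 2.6+2.7+1.5 = 6.8
The minimum is 6.8 ms via SW16–SW34–SW12–SW21.
So from SW16 the first move is to SW34.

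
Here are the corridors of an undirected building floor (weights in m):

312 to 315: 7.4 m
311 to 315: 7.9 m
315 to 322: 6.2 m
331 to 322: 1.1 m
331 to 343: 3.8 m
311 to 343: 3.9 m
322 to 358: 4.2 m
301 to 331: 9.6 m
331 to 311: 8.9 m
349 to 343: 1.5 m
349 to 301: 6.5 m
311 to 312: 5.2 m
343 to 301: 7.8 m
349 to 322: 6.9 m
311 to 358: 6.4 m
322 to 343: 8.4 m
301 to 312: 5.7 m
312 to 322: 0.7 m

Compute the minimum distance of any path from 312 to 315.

Enumerating some paths:
312–322–315: 0.7+6.2 = 6.9
312–315: 7.4 = 7.4
312–311–315: 5.2+7.9 = 13.1
The minimum is 6.9 m via 312–322–315.

6.9 m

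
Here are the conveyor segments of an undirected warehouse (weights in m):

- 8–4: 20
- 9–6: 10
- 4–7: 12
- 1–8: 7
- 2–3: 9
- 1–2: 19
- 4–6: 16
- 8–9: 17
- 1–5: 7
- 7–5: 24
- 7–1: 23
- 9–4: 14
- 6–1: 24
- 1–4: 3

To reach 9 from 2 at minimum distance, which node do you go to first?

Enumerating some paths:
2–1–4–9: 19+3+14 = 36
2–1–8–9: 19+7+17 = 43
2–1–6–9: 19+24+10 = 53
2–1–4–6–9: 19+3+16+10 = 48
Cheapest is 2–1–4–9 at 36 m.
So from 2 the first move is to 1.

1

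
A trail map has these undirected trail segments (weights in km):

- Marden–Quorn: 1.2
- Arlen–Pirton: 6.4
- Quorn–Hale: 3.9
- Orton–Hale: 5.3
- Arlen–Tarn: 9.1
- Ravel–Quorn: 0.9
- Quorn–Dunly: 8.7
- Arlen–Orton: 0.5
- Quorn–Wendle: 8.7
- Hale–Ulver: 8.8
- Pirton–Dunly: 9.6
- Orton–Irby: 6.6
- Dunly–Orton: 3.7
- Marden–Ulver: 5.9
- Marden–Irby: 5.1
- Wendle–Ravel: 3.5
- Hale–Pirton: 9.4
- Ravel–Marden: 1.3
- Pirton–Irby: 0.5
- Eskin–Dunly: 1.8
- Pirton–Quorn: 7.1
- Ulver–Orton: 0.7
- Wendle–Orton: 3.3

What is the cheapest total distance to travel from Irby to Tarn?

Enumerating some paths:
Irby–Marden–Ulver–Orton–Arlen–Tarn: 5.1+5.9+0.7+0.5+9.1 = 21.3
Irby–Pirton–Arlen–Tarn: 0.5+6.4+9.1 = 16
Irby–Orton–Arlen–Tarn: 6.6+0.5+9.1 = 16.2
Irby–Marden–Ravel–Wendle–Orton–Arlen–Tarn: 5.1+1.3+3.5+3.3+0.5+9.1 = 22.8
Cheapest is Irby–Pirton–Arlen–Tarn at 16 km.

16 km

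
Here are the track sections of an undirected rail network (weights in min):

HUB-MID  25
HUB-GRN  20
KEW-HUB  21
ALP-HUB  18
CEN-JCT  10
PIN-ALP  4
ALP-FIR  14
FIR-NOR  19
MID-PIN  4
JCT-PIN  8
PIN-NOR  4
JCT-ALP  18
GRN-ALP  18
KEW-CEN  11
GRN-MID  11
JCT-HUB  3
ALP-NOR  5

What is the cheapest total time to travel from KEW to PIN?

29 min

Enumerating some paths:
KEW → CEN → JCT → PIN: 11+10+8 = 29
KEW → CEN → JCT → ALP → PIN: 11+10+18+4 = 43
KEW → HUB → JCT → PIN: 21+3+8 = 32
The minimum is 29 min via KEW → CEN → JCT → PIN.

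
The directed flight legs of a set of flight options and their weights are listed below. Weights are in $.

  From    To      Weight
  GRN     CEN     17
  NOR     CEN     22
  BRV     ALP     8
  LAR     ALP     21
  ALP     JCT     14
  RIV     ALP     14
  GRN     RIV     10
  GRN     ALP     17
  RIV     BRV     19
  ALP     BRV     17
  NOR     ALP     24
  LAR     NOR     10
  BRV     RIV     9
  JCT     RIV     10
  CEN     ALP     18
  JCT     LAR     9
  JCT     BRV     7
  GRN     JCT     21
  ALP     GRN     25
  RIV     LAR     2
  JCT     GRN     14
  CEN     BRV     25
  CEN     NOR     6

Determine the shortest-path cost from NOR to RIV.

$48

Enumerating some paths:
NOR–ALP–JCT–RIV: 24+14+10 = 48
NOR–ALP–JCT–BRV–RIV: 24+14+7+9 = 54
NOR–ALP–BRV–RIV: 24+17+9 = 50
The minimum is $48 via NOR–ALP–JCT–RIV.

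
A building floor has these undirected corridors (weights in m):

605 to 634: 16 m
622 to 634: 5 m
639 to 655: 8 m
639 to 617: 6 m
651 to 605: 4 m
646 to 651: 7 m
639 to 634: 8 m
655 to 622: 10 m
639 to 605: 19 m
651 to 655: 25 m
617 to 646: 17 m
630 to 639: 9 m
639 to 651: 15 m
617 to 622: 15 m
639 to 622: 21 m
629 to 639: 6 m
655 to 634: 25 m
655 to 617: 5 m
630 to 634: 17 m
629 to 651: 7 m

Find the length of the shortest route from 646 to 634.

Compare a few routes:
646 → 651 → 629 → 639 → 634: 7+7+6+8 = 28
646 → 651 → 639 → 634: 7+15+8 = 30
646 → 617 → 639 → 634: 17+6+8 = 31
646 → 651 → 605 → 634: 7+4+16 = 27
The minimum is 27 m via 646 → 651 → 605 → 634.

27 m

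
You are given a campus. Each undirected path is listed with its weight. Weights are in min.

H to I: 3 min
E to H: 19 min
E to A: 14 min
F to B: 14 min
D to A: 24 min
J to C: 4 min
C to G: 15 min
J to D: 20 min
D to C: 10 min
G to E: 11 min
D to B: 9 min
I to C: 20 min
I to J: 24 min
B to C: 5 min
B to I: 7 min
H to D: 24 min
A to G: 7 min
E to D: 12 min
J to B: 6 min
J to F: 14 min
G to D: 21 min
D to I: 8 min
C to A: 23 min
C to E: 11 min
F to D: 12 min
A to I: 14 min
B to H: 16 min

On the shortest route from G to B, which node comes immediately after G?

C

Compare a few routes:
G–C–B: 15+5 = 20
G–C–J–B: 15+4+6 = 25
Cheapest is G–C–B at 20 min.
So from G the first move is to C.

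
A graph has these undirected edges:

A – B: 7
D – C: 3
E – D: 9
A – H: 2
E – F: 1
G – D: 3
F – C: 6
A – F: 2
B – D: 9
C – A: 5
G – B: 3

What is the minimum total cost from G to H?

Running Dijkstra from G:
G: 0
B: 3  (via G)
D: 3  (via G)
C: 6  (via D)
A: 10  (via B)
E: 12  (via D)
F: 12  (via C)
H: 12  (via A)
Shortest route: G–B–A–H = 12.

12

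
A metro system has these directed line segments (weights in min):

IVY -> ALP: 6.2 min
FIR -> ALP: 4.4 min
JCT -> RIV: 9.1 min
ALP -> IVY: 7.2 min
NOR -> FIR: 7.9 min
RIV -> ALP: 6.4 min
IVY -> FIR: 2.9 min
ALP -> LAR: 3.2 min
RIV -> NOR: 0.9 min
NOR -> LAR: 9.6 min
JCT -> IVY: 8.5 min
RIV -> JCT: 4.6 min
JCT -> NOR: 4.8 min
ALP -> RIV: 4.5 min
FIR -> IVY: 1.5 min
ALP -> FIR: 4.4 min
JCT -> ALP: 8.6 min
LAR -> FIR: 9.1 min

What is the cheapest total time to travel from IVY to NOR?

11.6 min

Running Dijkstra from IVY:
IVY: 0
FIR: 2.9  (via IVY)
ALP: 6.2  (via IVY)
LAR: 9.4  (via ALP)
RIV: 10.7  (via ALP)
NOR: 11.6  (via RIV)
Shortest route: IVY → ALP → RIV → NOR = 11.6 min.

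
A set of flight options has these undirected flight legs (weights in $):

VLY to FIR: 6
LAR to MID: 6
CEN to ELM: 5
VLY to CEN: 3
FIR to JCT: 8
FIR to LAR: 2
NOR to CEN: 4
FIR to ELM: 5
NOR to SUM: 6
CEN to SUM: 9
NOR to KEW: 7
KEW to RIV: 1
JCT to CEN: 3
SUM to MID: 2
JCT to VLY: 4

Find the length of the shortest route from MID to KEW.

Candidate routes:
MID → SUM → NOR → KEW: 2+6+7 = 15
MID → SUM → CEN → NOR → KEW: 2+9+4+7 = 22
MID → LAR → FIR → VLY → CEN → NOR → KEW: 6+2+6+3+4+7 = 28
The minimum is $15 via MID → SUM → NOR → KEW.

$15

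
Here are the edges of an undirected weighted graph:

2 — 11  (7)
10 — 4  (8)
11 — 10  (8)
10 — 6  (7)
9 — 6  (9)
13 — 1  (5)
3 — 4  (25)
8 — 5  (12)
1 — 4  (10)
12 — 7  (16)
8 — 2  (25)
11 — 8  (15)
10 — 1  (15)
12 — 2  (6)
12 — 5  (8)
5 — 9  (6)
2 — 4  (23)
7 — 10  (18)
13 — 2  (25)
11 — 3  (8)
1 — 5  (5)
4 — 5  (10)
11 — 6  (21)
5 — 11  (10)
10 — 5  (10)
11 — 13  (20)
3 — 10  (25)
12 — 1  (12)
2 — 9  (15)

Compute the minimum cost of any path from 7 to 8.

36

Settle nodes by increasing distance from 7:
7: 0
12: 16  (via 7)
10: 18  (via 7)
2: 22  (via 12)
5: 24  (via 12)
6: 25  (via 10)
4: 26  (via 10)
11: 26  (via 10)
1: 28  (via 12)
9: 30  (via 5)
13: 33  (via 1)
3: 34  (via 11)
8: 36  (via 5)
Shortest route: 7 → 12 → 5 → 8 = 36.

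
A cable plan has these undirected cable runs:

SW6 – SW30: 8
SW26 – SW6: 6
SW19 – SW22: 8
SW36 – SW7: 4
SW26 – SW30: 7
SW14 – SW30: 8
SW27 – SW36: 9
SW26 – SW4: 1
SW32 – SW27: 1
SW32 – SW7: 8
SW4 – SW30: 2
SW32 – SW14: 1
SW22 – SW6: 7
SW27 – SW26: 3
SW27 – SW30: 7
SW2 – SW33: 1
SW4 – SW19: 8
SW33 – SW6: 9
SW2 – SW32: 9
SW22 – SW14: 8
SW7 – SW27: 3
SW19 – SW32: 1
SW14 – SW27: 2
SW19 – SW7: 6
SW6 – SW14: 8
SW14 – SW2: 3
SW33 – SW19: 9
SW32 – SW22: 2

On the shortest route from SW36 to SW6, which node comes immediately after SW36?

Enumerating some paths:
SW36 → SW7 → SW27 → SW14 → SW6: 4+3+2+8 = 17
SW36 → SW7 → SW27 → SW26 → SW6: 4+3+3+6 = 16
The minimum is 16 via SW36 → SW7 → SW27 → SW26 → SW6.
So from SW36 the first move is to SW7.

SW7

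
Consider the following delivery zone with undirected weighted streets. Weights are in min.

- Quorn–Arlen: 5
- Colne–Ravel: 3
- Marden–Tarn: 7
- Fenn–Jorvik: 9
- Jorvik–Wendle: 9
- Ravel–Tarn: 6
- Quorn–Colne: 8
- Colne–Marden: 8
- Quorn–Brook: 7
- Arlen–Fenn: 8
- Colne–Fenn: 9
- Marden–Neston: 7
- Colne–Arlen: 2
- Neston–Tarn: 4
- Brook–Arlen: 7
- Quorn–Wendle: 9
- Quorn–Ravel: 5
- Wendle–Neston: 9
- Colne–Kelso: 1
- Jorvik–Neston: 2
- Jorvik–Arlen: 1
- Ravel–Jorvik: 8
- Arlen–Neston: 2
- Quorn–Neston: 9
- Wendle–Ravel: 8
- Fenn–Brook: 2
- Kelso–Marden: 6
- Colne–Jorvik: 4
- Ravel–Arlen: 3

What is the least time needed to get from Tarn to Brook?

13 min

Settle nodes by increasing distance from Tarn:
Tarn: 0
Neston: 4  (via Tarn)
Jorvik: 6  (via Neston)
Ravel: 6  (via Tarn)
Arlen: 6  (via Neston)
Marden: 7  (via Tarn)
Colne: 8  (via Arlen)
Kelso: 9  (via Colne)
Quorn: 11  (via Ravel)
Wendle: 13  (via Neston)
Brook: 13  (via Arlen)
Shortest route: Tarn → Neston → Arlen → Brook = 13 min.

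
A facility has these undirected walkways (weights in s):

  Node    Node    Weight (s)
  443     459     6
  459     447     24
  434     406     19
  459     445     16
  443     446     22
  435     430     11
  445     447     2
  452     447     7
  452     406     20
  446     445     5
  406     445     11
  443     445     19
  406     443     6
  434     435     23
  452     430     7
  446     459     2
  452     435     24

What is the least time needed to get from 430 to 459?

Settle nodes by increasing distance from 430:
430: 0
452: 7  (via 430)
435: 11  (via 430)
447: 14  (via 452)
445: 16  (via 447)
446: 21  (via 445)
459: 23  (via 446)
Shortest route: 430–452–447–445–446–459 = 23 s.

23 s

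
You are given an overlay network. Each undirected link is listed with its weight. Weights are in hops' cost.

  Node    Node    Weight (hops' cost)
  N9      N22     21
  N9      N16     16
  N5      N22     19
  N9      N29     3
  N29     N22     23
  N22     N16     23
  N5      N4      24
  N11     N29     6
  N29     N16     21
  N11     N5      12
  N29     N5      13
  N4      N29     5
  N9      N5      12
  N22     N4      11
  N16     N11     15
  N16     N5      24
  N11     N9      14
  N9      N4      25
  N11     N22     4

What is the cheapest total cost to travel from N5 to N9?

Running Dijkstra from N5:
N5: 0
N11: 12  (via N5)
N9: 12  (via N5)
Shortest route: N5–N9 = 12 hops' cost.

12 hops' cost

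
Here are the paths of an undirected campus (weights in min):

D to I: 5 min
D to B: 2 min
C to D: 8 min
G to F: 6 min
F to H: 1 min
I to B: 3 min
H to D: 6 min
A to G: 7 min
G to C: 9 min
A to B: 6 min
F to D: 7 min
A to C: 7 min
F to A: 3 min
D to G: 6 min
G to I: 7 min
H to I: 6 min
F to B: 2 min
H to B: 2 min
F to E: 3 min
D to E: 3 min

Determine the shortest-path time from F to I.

5 min

Candidate routes:
F–B–I: 2+3 = 5
F–H–B–I: 1+2+3 = 6
F–H–I: 1+6 = 7
Cheapest is F–B–I at 5 min.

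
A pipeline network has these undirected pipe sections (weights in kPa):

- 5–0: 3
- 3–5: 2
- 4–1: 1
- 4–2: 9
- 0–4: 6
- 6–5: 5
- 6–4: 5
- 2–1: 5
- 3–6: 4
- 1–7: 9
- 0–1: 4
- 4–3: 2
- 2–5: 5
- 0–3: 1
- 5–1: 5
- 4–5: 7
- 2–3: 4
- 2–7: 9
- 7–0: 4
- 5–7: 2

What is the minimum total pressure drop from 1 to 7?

7 kPa

Compare a few routes:
1 → 5 → 7: 5+2 = 7
1 → 4 → 3 → 0 → 7: 1+2+1+4 = 8
1 → 0 → 7: 4+4 = 8
The minimum is 7 kPa via 1 → 5 → 7.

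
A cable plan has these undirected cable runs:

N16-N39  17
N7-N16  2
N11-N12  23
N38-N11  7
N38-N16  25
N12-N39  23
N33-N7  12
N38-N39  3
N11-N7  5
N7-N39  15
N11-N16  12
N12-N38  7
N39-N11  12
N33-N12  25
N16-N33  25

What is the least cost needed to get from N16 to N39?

Compare a few routes:
N16 → N11 → N39: 12+12 = 24
N16 → N11 → N38 → N39: 12+7+3 = 22
N16 → N7 → N11 → N39: 2+5+12 = 19
N16 → N39: 17 = 17
Cheapest is N16 → N39 at 17.

17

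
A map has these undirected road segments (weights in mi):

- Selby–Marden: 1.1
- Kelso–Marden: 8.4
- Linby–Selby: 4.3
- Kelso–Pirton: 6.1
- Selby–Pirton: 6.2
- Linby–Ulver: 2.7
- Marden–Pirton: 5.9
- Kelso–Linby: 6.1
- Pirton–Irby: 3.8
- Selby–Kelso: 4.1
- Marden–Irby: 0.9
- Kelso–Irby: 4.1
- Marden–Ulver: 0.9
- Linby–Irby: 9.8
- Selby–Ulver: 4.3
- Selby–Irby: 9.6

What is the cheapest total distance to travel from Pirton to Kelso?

Settle nodes by increasing distance from Pirton:
Pirton: 0
Irby: 3.8  (via Pirton)
Marden: 4.7  (via Irby)
Ulver: 5.6  (via Marden)
Selby: 5.8  (via Marden)
Kelso: 6.1  (via Pirton)
Shortest route: Pirton–Kelso = 6.1 mi.

6.1 mi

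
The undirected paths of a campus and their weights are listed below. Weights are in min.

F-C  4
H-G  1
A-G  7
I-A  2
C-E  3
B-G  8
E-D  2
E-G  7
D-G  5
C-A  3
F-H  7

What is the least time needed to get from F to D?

Candidate routes:
F → H → G → D: 7+1+5 = 13
F → C → E → D: 4+3+2 = 9
Cheapest is F → C → E → D at 9 min.

9 min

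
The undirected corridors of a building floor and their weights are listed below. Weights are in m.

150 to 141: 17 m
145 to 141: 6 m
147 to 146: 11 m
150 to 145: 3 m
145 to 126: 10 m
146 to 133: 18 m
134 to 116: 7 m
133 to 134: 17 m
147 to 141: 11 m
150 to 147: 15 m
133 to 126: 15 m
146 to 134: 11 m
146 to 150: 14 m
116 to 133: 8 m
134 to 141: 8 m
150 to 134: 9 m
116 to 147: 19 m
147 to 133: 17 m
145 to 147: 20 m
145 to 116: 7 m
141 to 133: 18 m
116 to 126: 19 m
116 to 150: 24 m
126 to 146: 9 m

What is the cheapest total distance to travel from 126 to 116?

17 m

Shortest distances from 126:
126: 0
146: 9  (via 126)
145: 10  (via 126)
150: 13  (via 145)
133: 15  (via 126)
141: 16  (via 145)
116: 17  (via 145)
Shortest route: 126 → 145 → 116 = 17 m.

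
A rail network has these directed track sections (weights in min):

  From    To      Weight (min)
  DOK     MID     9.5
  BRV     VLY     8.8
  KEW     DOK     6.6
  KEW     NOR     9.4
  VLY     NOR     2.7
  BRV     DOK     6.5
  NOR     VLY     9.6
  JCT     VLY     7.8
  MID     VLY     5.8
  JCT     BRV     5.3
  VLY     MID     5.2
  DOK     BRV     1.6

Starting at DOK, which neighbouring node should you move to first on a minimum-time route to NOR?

BRV

Compare a few routes:
DOK → BRV → VLY → NOR: 1.6+8.8+2.7 = 13.1
DOK → MID → VLY → NOR: 9.5+5.8+2.7 = 18
Cheapest is DOK → BRV → VLY → NOR at 13.1 min.
So from DOK the first move is to BRV.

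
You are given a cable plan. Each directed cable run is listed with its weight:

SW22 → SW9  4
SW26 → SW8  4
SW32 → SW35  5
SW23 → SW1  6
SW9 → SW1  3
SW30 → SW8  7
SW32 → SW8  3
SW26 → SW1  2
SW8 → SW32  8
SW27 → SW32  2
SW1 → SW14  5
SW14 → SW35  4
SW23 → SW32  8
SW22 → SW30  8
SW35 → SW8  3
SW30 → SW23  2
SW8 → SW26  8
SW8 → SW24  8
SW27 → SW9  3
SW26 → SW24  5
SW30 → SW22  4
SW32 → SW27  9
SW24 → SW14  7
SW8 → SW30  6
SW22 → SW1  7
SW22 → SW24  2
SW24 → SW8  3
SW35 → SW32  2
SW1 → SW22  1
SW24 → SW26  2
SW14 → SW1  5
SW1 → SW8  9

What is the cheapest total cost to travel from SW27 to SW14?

11

Shortest distances from SW27:
SW27: 0
SW32: 2  (via SW27)
SW9: 3  (via SW27)
SW8: 5  (via SW32)
SW1: 6  (via SW9)
SW35: 7  (via SW32)
SW22: 7  (via SW1)
SW24: 9  (via SW22)
SW14: 11  (via SW1)
Shortest route: SW27–SW9–SW1–SW14 = 11.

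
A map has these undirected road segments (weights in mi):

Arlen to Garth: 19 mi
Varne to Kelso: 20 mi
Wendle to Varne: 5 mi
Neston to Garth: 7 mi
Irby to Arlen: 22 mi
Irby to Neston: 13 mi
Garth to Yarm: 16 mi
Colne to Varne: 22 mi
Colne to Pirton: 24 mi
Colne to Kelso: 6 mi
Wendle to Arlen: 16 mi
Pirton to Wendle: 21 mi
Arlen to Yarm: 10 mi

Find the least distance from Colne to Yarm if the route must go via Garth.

78 mi

Best Colne to Garth: Colne–Varne–Wendle–Arlen–Garth costing 62
Best Garth to Yarm: Garth–Yarm costing 16
Total via Garth: 62 + 16 = 78 mi.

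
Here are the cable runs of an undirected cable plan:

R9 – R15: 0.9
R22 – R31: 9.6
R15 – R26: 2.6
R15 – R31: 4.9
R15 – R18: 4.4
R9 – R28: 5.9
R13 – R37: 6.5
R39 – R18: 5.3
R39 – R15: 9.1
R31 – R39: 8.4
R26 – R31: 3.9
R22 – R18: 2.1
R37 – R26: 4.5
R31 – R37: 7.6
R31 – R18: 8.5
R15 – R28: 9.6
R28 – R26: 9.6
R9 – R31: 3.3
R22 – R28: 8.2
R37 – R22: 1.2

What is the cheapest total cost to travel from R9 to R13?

Enumerating some paths:
R9 → R15 → R26 → R37 → R13: 0.9+2.6+4.5+6.5 = 14.5
R9 → R15 → R18 → R22 → R37 → R13: 0.9+4.4+2.1+1.2+6.5 = 15.1
R9 → R31 → R37 → R13: 3.3+7.6+6.5 = 17.4
The minimum is 14.5 via R9 → R15 → R26 → R37 → R13.

14.5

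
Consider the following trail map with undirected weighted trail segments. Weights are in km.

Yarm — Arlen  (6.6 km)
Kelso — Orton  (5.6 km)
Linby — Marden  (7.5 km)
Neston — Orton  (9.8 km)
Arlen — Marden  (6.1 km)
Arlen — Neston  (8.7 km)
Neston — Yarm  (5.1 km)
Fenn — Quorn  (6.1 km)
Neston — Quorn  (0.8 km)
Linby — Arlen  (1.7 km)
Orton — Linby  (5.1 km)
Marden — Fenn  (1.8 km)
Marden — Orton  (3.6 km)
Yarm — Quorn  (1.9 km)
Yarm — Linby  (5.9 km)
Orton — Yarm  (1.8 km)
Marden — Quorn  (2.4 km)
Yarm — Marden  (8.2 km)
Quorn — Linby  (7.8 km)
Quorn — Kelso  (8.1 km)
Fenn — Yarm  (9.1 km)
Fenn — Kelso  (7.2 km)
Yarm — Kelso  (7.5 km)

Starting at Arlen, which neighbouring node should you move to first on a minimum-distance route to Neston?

Candidate routes:
Arlen → Yarm → Quorn → Neston: 6.6+1.9+0.8 = 9.3
Arlen → Neston: 8.7 = 8.7
Cheapest is Arlen → Neston at 8.7 km.
So from Arlen the first move is to Neston.

Neston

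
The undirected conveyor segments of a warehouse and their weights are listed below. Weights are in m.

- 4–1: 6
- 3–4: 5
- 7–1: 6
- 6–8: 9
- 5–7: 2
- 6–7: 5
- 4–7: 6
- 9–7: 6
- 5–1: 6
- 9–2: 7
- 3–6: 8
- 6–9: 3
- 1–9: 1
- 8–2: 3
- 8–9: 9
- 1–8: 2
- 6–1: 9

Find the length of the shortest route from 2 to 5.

11 m

Running Dijkstra from 2:
2: 0
8: 3  (via 2)
1: 5  (via 8)
9: 6  (via 1)
6: 9  (via 9)
4: 11  (via 1)
5: 11  (via 1)
Shortest route: 2–8–1–5 = 11 m.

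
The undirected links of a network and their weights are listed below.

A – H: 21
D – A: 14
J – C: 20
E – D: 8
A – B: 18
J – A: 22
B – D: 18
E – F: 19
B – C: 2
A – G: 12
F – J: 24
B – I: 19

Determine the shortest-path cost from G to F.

53

Enumerating some paths:
G - A - B - D - E - F: 12+18+18+8+19 = 75
G - A - J - F: 12+22+24 = 58
G - A - D - E - F: 12+14+8+19 = 53
Cheapest is G - A - D - E - F at 53.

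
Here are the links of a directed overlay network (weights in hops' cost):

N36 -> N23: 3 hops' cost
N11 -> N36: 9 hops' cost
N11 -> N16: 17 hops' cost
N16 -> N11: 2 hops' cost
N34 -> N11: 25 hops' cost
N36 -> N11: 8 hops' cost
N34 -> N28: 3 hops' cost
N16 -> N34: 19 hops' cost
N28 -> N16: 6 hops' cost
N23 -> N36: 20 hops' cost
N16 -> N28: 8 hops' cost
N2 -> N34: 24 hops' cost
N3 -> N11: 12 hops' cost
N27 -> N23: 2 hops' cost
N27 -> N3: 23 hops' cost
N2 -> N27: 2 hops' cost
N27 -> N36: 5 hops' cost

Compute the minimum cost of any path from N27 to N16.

Enumerating some paths:
N27 → N36 → N11 → N16: 5+8+17 = 30
N27 → N23 → N36 → N11 → N16: 2+20+8+17 = 47
The minimum is 30 hops' cost via N27 → N36 → N11 → N16.

30 hops' cost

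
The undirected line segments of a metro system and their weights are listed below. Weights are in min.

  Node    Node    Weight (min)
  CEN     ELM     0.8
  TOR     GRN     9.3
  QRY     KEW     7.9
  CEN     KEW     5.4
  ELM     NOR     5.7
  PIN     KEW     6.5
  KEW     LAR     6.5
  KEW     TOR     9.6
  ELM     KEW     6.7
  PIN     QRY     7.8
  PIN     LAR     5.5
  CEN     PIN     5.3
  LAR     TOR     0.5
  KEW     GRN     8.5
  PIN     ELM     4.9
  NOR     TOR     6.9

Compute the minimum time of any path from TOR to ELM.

10.9 min

Settle nodes by increasing distance from TOR:
TOR: 0
LAR: 0.5  (via TOR)
PIN: 6  (via LAR)
NOR: 6.9  (via TOR)
KEW: 7  (via LAR)
GRN: 9.3  (via TOR)
ELM: 10.9  (via PIN)
Shortest route: TOR → LAR → PIN → ELM = 10.9 min.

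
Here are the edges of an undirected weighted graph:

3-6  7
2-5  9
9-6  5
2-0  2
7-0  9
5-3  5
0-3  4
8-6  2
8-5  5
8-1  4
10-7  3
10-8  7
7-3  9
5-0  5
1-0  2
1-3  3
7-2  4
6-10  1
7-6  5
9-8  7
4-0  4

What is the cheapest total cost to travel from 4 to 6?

Compare a few routes:
4 - 0 - 1 - 8 - 6: 4+2+4+2 = 12
4 - 0 - 2 - 7 - 10 - 6: 4+2+4+3+1 = 14
4 - 0 - 3 - 6: 4+4+7 = 15
4 - 0 - 2 - 7 - 6: 4+2+4+5 = 15
The minimum is 12 via 4 - 0 - 1 - 8 - 6.

12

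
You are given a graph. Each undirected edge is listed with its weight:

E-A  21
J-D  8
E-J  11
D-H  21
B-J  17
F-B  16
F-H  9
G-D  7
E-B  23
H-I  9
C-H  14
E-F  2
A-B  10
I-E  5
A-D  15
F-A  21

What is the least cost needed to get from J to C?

36

Candidate routes:
J - E - I - H - C: 11+5+9+14 = 39
J - B - F - H - C: 17+16+9+14 = 56
J - D - H - C: 8+21+14 = 43
J - E - F - H - C: 11+2+9+14 = 36
Cheapest is J - E - F - H - C at 36.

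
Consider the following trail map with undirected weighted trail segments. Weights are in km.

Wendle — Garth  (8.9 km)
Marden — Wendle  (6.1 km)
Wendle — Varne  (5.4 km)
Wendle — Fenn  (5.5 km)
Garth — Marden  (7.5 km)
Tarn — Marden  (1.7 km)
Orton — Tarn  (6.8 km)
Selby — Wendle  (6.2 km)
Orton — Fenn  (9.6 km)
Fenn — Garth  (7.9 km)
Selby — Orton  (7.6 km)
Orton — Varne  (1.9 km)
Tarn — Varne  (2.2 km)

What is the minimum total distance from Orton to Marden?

5.8 km

Compare a few routes:
Orton → Varne → Tarn → Marden: 1.9+2.2+1.7 = 5.8
Orton → Tarn → Marden: 6.8+1.7 = 8.5
Orton → Varne → Wendle → Marden: 1.9+5.4+6.1 = 13.4
Cheapest is Orton → Varne → Tarn → Marden at 5.8 km.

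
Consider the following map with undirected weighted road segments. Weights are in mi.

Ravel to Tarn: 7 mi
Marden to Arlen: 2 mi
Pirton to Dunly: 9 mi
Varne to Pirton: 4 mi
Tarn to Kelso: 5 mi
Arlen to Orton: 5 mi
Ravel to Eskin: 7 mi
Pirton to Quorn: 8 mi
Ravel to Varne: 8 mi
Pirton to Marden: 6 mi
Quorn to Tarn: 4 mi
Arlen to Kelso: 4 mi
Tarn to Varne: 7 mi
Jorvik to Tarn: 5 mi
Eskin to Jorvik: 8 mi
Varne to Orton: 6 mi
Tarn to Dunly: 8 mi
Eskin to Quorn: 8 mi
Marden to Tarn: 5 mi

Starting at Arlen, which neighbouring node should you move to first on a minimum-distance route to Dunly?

Compare a few routes:
Arlen → Kelso → Tarn → Dunly: 4+5+8 = 17
Arlen → Marden → Pirton → Dunly: 2+6+9 = 17
Arlen → Marden → Tarn → Dunly: 2+5+8 = 15
The minimum is 15 mi via Arlen → Marden → Tarn → Dunly.
So from Arlen the first move is to Marden.

Marden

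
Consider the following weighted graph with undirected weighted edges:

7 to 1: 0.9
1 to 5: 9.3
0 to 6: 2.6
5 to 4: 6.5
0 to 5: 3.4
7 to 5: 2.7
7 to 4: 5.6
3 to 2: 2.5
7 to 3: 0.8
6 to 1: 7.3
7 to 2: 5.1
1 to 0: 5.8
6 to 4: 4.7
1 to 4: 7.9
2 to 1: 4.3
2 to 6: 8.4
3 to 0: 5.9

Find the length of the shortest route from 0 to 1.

Compare a few routes:
0–1: 5.8 = 5.8
0–5–7–1: 3.4+2.7+0.9 = 7
0–6–1: 2.6+7.3 = 9.9
0–3–7–1: 5.9+0.8+0.9 = 7.6
The minimum is 5.8 via 0–1.

5.8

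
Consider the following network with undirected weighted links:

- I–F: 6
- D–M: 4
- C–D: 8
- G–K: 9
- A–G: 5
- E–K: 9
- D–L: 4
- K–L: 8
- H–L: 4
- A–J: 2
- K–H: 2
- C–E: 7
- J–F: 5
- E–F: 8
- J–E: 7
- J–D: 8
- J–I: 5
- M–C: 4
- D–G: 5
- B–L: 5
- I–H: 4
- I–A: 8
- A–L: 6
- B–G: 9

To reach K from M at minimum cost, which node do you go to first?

Compare a few routes:
M → D → L → K: 4+4+8 = 16
M → C → E → K: 4+7+9 = 20
M → D → G → K: 4+5+9 = 18
M → D → L → H → K: 4+4+4+2 = 14
The minimum is 14 via M → D → L → H → K.
So from M the first move is to D.

D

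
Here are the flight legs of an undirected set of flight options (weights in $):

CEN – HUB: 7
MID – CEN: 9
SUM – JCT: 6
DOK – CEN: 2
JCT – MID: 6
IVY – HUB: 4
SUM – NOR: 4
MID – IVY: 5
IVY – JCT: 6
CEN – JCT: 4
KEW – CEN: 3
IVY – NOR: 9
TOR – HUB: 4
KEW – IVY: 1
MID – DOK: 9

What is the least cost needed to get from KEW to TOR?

Candidate routes:
KEW → IVY → HUB → TOR: 1+4+4 = 9
KEW → IVY → JCT → CEN → HUB → TOR: 1+6+4+7+4 = 22
KEW → CEN → JCT → IVY → HUB → TOR: 3+4+6+4+4 = 21
KEW → CEN → HUB → TOR: 3+7+4 = 14
The minimum is $9 via KEW → IVY → HUB → TOR.

$9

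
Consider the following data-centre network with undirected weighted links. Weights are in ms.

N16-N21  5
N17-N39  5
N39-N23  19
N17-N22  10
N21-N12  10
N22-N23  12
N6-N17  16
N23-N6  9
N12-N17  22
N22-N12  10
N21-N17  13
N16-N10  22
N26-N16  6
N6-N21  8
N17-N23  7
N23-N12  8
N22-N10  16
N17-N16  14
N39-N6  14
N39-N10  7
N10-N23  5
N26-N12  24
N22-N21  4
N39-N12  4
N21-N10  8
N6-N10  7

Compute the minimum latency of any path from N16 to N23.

Settle nodes by increasing distance from N16:
N16: 0
N21: 5  (via N16)
N26: 6  (via N16)
N22: 9  (via N21)
N10: 13  (via N21)
N6: 13  (via N21)
N17: 14  (via N16)
N12: 15  (via N21)
N23: 18  (via N10)
Shortest route: N16–N21–N10–N23 = 18 ms.

18 ms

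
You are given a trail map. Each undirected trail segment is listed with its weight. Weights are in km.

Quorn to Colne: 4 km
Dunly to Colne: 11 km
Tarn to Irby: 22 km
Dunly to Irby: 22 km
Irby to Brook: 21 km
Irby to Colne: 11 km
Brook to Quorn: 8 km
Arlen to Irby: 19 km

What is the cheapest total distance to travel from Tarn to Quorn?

37 km

Candidate routes:
Tarn → Irby → Brook → Quorn: 22+21+8 = 51
Tarn → Irby → Dunly → Colne → Quorn: 22+22+11+4 = 59
Tarn → Irby → Colne → Quorn: 22+11+4 = 37
Cheapest is Tarn → Irby → Colne → Quorn at 37 km.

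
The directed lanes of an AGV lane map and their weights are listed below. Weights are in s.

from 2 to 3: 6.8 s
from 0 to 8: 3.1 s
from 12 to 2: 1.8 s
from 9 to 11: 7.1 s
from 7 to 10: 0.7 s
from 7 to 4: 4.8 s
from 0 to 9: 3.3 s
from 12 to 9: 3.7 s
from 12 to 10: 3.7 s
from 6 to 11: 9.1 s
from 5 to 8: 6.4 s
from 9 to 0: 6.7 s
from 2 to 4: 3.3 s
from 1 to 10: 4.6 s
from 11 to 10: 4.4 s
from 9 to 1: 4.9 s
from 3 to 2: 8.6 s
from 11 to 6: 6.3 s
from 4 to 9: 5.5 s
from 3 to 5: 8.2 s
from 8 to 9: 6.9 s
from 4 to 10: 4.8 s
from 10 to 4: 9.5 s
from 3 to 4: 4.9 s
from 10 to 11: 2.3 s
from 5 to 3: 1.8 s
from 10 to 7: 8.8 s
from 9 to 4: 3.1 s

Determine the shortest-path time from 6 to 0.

35.2 s

Compare a few routes:
6–11–10–7–4–9–0: 9.1+4.4+8.8+4.8+5.5+6.7 = 39.3
6–11–10–4–9–0: 9.1+4.4+9.5+5.5+6.7 = 35.2
Cheapest is 6–11–10–4–9–0 at 35.2 s.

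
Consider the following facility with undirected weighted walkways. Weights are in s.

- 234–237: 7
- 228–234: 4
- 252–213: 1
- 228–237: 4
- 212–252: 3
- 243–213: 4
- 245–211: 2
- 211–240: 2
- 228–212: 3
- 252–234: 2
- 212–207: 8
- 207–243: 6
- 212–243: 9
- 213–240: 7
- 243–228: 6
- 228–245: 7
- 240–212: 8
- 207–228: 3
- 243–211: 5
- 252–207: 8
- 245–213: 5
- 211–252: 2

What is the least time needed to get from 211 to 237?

Compare a few routes:
211–252–234–228–237: 2+2+4+4 = 12
211–252–212–228–237: 2+3+3+4 = 12
211–245–228–237: 2+7+4 = 13
211–252–234–237: 2+2+7 = 11
The minimum is 11 s via 211–252–234–237.

11 s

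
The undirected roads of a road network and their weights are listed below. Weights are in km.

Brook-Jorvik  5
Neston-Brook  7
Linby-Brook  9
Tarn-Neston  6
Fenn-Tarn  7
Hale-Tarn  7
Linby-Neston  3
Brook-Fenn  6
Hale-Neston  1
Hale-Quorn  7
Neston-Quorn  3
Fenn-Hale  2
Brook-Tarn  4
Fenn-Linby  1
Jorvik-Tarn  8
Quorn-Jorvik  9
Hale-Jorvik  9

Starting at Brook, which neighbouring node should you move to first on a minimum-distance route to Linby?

Fenn

Enumerating some paths:
Brook–Fenn–Linby: 6+1 = 7
Brook–Neston–Linby: 7+3 = 10
Brook–Linby: 9 = 9
The minimum is 7 km via Brook–Fenn–Linby.
So from Brook the first move is to Fenn.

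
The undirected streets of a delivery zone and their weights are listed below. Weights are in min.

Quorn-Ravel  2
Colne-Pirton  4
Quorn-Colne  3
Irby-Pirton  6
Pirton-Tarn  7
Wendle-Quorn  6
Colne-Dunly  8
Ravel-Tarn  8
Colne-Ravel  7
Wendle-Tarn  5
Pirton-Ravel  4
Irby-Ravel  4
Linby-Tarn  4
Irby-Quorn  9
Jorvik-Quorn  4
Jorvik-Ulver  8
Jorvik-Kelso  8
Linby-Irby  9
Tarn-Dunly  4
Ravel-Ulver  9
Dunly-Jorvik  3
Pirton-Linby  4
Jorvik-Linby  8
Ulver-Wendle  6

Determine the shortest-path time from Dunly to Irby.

13 min

Compare a few routes:
Dunly → Jorvik → Quorn → Irby: 3+4+9 = 16
Dunly → Jorvik → Quorn → Ravel → Irby: 3+4+2+4 = 13
Dunly → Tarn → Ravel → Irby: 4+8+4 = 16
Dunly → Colne → Quorn → Ravel → Irby: 8+3+2+4 = 17
Cheapest is Dunly → Jorvik → Quorn → Ravel → Irby at 13 min.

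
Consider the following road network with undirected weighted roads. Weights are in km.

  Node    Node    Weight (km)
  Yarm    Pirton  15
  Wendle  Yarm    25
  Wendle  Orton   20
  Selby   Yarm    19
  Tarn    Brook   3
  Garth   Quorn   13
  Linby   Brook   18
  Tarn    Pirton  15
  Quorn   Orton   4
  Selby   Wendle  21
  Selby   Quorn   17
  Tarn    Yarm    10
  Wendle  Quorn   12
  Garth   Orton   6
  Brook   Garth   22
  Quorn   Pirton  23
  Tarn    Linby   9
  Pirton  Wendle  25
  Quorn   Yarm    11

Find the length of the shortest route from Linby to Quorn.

30 km

Enumerating some paths:
Linby–Brook–Tarn–Yarm–Quorn: 18+3+10+11 = 42
Linby–Tarn–Yarm–Quorn: 9+10+11 = 30
Linby–Tarn–Brook–Garth–Orton–Quorn: 9+3+22+6+4 = 44
The minimum is 30 km via Linby–Tarn–Yarm–Quorn.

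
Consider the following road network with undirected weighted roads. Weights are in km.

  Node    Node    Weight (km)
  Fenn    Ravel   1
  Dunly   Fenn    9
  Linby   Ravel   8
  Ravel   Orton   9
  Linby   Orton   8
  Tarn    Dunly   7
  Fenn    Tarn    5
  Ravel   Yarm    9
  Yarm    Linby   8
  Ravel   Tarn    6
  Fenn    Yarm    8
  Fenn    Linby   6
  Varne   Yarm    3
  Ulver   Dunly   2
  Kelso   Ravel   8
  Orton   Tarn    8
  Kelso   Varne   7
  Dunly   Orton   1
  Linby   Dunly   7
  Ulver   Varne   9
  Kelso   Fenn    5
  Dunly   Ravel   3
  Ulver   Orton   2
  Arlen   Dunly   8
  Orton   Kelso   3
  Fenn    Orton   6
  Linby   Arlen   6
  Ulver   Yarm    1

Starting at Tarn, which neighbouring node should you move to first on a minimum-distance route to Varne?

Enumerating some paths:
Tarn → Dunly → Orton → Ulver → Yarm → Varne: 7+1+2+1+3 = 14
Tarn → Dunly → Ulver → Yarm → Varne: 7+2+1+3 = 13
Cheapest is Tarn → Dunly → Ulver → Yarm → Varne at 13 km.
So from Tarn the first move is to Dunly.

Dunly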